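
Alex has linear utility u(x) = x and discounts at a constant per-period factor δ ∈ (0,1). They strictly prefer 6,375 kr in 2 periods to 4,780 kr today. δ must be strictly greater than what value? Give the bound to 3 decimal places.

The preference means 4780 < δ^2·6375.
Dividing by 6375: δ^2 > 0.74980. Both sides are positive, so the square root keeps the direction.
δ > (4780/6375)^(1/2) ≈ 0.866.

δ > 0.866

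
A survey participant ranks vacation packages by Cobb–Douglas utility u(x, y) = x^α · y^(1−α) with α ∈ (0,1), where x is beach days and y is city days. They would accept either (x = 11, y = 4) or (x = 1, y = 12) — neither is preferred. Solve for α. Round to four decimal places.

Set the two utilities equal: 11^α·4^(1−α) = 1^α·12^(1−α).
(11/1)^α = (12/4)^(1−α); take logs: α·ln(11/1) = (1−α)·ln(12/4), i.e. α·2.3978953 = (1−α)·1.0986123.
So α/(1−α) = (1.0986123)/(2.3978953) = 0.4581569, and α = 0.4581569/1.4581569 ≈ 0.3142.

α ≈ 0.3142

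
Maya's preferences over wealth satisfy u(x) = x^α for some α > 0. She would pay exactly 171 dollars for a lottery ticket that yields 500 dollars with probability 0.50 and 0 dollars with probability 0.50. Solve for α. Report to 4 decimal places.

α ≈ 0.6460

Since u(0) = 0, the lottery's EU is 0.50·500^α.
Equating: 171^α = 0.50·500^α, i.e. 0.3420^α = 0.50.
Taking logs: α·ln(171/500) = ln(0.50), so α = -0.6931472 / -1.0729445 ≈ 0.6460.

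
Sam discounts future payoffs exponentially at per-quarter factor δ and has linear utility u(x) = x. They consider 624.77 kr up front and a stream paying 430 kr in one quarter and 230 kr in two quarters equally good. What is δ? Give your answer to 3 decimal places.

δ ≈ 0.960

Present value of the stream is 430·δ + 230·δ². Indifference gives 430δ + 230δ² = 624.77.
Rearranged: 230δ² + 430δ − 624.77 = 0.
δ = (−430 + √(430² + 4·230·624.77)) / (2·230) = (−430 + √759688.40) / 460 ≈ 0.960.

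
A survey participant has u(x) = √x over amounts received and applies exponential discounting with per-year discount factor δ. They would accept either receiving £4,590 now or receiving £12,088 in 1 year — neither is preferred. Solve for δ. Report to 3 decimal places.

The payoff in 1 year is discounted by δ, so u(4590) = δ·u(12088) and δ = u(4590)/u(12088).
Since u(x) = √x, δ = √(4590/12088) = 0.61621.

δ ≈ 0.616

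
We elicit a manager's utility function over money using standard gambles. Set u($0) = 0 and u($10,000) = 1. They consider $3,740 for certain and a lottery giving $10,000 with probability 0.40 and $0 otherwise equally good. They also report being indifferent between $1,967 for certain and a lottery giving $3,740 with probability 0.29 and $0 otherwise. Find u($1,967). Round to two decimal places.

First, u($3,740) = 0.40·u($10,000) + 0.60·u($0) = 0.40.
Then u($1,967) = 0.29·u($3,740) + 0.71·u($0) = 0.29·0.40 + 0.71·0.00 = 0.1160.

0.12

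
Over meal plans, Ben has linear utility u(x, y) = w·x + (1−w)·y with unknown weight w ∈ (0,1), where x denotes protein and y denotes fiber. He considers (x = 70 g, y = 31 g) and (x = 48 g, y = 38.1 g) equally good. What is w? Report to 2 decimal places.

w = 0.24

Equating utilities: w·70 + (1−w)·31 = w·48 + (1−w)·38.1.
w·(70−48) = (1−w)·(38.1−31), i.e. w·22 = (1−w)·7.1.
Hence w = 7.1/(22+7.1) = 7.1/29.1 = 0.24.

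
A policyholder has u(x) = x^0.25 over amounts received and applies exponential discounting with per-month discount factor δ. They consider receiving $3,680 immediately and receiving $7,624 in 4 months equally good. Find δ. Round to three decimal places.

δ ≈ 0.955

The payoff in 4 months is discounted by δ^4, so u(3680) = δ^4·u(7624) and δ^4 = u(3680)/u(7624).
With u(x) = x^0.25: δ^4 = 3680^0.25/7624^0.25 = (3680/7624)^0.25 = 0.83352.
Hence δ = (0.83352)^(1/4) = 0.95550.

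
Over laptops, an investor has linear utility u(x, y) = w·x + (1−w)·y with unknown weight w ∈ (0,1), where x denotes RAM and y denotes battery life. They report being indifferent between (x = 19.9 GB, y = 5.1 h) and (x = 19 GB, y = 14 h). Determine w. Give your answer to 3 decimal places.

Equating utilities: w·19.9 + (1−w)·5.1 = w·19 + (1−w)·14.
Collecting terms: w·0.9 = (1−w)·8.9.
The marginal rate of substitution is 8.9/0.9, so w = 8.9/(0.9+8.9) = 0.908.

w = 0.908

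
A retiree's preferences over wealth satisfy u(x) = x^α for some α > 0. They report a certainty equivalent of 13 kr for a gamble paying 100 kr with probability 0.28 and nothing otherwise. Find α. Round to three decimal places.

α ≈ 0.624

The lottery's expected utility is 0.28·u(100) + 0.72·u(0) = 0.28·100^α (since u(0) = 0 for α > 0).
Setting u(13) equal to that: 13^α = 0.28·100^α ⇒ (13/100)^α = 0.28.
Taking logs: α·ln(13/100) = ln(0.28), so α = -1.272966 / -2.040221 ≈ 0.624.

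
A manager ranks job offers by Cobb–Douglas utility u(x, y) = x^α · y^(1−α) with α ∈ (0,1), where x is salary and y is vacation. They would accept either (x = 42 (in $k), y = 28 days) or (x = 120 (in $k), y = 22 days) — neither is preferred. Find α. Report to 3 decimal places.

Indifference: 42^α · 28^(1−α) = 120^α · 22^(1−α).
(42/120)^α = (22/28)^(1−α); take logs: α·ln(42/120) = (1−α)·ln(22/28), i.e. α·-1.049822 = (1−α)·-0.241162.
So α/(1−α) = (-0.241162)/(-1.049822) = 0.229717, and α = 0.229717/1.229717 ≈ 0.187.

α ≈ 0.187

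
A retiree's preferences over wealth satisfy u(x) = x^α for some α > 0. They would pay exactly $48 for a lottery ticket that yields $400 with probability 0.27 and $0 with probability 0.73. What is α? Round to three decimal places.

EU(lottery) = 0.27·400^α + 0.73·0 = 0.27·400^α.
Equating: 48^α = 0.27·400^α, i.e. 0.1200^α = 0.27.
Take logs: α = ln 0.27 / ln(48/400) ≈ 0.61753.

α ≈ 0.618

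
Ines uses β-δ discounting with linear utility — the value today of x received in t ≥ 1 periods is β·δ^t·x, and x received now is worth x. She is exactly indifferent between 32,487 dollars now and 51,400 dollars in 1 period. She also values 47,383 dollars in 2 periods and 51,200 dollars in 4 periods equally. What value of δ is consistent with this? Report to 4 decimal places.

δ ≈ 0.9620

The second indifference involves only future payoffs, so β cancels: β·δ^2·47383 = β·δ^4·51200, giving δ^2 = 47383/51200 = 0.92545, so δ = 0.96200.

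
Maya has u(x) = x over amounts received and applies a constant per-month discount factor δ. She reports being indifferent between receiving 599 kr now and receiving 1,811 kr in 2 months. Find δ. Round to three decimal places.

Indifference means u(599) = δ^2 · u(1811), so δ^2 = u(599)/u(1811).
With u(x) = x: δ^2 = 599/1811 = 0.33076.
Hence δ = (0.33076)^(1/2) = 0.57511.

δ ≈ 0.575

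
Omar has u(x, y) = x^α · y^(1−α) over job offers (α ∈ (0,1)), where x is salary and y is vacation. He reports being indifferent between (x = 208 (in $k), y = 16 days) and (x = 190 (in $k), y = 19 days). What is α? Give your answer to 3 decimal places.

α ≈ 0.655

Set the two utilities equal: 208^α·16^(1−α) = 190^α·19^(1−α).
Rearrange to (208/190)^α = (19/16)^(1−α) and take logs: α·0.090514 = (1−α)·0.171850.
With A = 0.090514 and B = 0.171850: α·A = (1−α)·B, so α = B/(A+B) = 0.171850/0.262364 ≈ 0.655.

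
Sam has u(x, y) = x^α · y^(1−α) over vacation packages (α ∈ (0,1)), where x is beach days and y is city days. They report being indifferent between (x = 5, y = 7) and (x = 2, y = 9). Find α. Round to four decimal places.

The Cobb–Douglas utilities coincide, so 5^α·7^(1−α) = 2^α·9^(1−α).
Taking logs: α·ln 5 + (1−α)·ln 7 = α·ln 2 + (1−α)·ln 9, i.e. α·0.9162907 = (1−α)·0.2513144.
So α/(1−α) = (0.2513144)/(0.9162907) = 0.2742737, and α = 0.2742737/1.2742737 ≈ 0.2152.

α ≈ 0.2152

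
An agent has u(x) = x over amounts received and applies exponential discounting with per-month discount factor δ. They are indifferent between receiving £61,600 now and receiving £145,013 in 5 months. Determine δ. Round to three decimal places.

δ ≈ 0.843

Equating discounted utilities: u(61600) = δ^5·u(145013) ⇒ δ^5 = u(61600)/u(145013).
With u(x) = x: δ^5 = 61600/145013 = 0.42479.
Hence δ = (0.42479)^(1/5) = 0.84263.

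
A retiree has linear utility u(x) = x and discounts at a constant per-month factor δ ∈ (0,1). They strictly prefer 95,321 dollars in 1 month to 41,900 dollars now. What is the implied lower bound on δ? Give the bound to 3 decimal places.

The preference means 41900 < δ·95321.
So δ > 41900/95321 = 0.43957.

δ > 0.440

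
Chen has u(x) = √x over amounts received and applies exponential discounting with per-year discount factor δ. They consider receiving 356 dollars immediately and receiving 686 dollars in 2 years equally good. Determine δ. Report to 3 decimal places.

δ ≈ 0.849

Equating discounted utilities: u(356) = δ^2·u(686) ⇒ δ^2 = u(356)/u(686).
With u(x) = √x: δ^2 = √356/√686 = √(356/686) = 0.72038.
Hence δ = (0.72038)^(1/2) = 0.84875.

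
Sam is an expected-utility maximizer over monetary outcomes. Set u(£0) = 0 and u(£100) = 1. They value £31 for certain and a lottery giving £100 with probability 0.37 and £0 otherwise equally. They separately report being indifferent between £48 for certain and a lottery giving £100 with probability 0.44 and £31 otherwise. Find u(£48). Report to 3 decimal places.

From the first indifference, u(£31) = 0.37·u(£100) + 0.63·u(£0) = 0.37·1 + 0.63·0 = 0.37.
The second indifference gives u(£48) = 0.44·u(£100) + 0.56·u(£31) = 0.44·1.00 + 0.56·0.37 = 0.6472.

0.647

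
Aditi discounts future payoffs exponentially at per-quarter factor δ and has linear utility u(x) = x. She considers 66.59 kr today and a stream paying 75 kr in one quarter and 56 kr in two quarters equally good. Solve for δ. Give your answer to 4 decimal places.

δ ≈ 0.6100

Equating present values: 66.59 = 75δ + 56δ².
That is, 56δ² + 75δ − 66.59 = 0, a quadratic in δ.
δ = (−75 + √(75² + 4·56·66.59)) / (2·56) = (−75 + √20541.16) / 112 ≈ 0.6100.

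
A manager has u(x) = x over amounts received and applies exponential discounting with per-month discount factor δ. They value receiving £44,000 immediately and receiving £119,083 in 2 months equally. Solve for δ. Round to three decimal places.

The payoff in 2 months is discounted by δ^2, so u(44000) = δ^2·u(119083) and δ^2 = u(44000)/u(119083).
With u(x) = x: δ^2 = 44000/119083 = 0.36949.
Hence δ = (0.36949)^(1/2) = 0.60786.

δ ≈ 0.608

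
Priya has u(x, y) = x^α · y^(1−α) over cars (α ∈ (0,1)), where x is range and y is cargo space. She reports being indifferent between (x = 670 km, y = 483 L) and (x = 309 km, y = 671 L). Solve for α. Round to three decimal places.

Set the two utilities equal: 670^α·483^(1−α) = 309^α·671^(1−α).
Rearrange to (670/309)^α = (671/483)^(1−α) and take logs: α·0.773936 = (1−α)·0.328752.
Thus α·(1.102688) = 0.328752, so α = 0.328752/1.102688 ≈ 0.298.

α ≈ 0.298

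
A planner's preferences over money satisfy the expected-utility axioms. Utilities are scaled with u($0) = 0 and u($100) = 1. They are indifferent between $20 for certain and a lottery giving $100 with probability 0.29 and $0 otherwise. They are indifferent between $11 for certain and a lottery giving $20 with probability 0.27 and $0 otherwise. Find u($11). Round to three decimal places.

0.078

First, u($20) = 0.29·u($100) + 0.71·u($0) = 0.29.
Then u($11) = 0.27·u($20) + 0.73·u($0) = 0.27·0.29 + 0.73·0.00 = 0.0783.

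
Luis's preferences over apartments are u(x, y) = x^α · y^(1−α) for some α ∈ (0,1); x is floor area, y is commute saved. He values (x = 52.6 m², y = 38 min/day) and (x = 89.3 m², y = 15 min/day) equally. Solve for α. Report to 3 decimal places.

The Cobb–Douglas utilities coincide, so 52.6^α·38^(1−α) = 89.3^α·15^(1−α).
(52.6/89.3)^α = (15/38)^(1−α); take logs: α·ln(52.6/89.3) = (1−α)·ln(15/38), i.e. α·-0.529285 = (1−α)·-0.929536.
Thus α·(-1.458821) = -0.929536, so α = -0.929536/-1.458821 ≈ 0.637.

α ≈ 0.637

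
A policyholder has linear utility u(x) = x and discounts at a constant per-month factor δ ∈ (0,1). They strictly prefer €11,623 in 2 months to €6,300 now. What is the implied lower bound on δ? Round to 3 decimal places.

δ > 0.736

The preference means 6300 < δ^2·11623.
Dividing by 11623: δ^2 > 0.54203. Both sides are positive, so the square root keeps the direction.
δ > (6300/11623)^(1/2) ≈ 0.736.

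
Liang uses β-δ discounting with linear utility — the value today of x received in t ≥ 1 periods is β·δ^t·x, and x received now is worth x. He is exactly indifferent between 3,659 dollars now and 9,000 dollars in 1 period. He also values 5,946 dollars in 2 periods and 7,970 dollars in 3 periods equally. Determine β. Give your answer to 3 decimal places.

β ≈ 0.545

From the later pair, β·δ^2·5946 = β·δ^3·7970; dividing through, δ = 5946/7970 = 0.74605.
Substituting δ into 3659 = β·δ·9000: β = 3659/(6714.429) ≈ 0.545.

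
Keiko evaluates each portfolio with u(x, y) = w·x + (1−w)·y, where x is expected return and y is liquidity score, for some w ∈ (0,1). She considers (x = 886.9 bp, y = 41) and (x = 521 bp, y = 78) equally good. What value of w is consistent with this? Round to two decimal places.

u(886.9,41) = u(521,78) means w·886.9 + (1−w)·41 = w·521 + (1−w)·78.
Rearranging, 365.9·w − 37·(1−w) = 0.
Hence w = 37/(365.9+37) = 37/402.9 = 0.09.

w = 0.09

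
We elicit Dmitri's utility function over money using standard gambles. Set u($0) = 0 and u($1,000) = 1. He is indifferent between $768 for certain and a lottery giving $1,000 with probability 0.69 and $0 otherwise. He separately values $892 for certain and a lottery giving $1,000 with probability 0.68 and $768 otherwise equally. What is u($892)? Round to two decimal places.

0.90

First, u($768) = 0.69·u($1,000) + 0.31·u($0) = 0.69.
The second indifference gives u($892) = 0.68·u($1,000) + 0.32·u($768) = 0.68·1.00 + 0.32·0.69 = 0.9008.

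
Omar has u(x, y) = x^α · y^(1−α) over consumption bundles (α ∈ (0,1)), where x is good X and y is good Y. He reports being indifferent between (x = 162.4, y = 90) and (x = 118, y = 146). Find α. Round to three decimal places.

Indifference: 162.4^α · 90^(1−α) = 118^α · 146^(1−α).
(162.4/118)^α = (146/90)^(1−α); take logs: α·ln(162.4/118) = (1−α)·ln(146/90), i.e. α·0.319378 = (1−α)·0.483797.
Thus α·(0.803175) = 0.483797, so α = 0.483797/0.803175 ≈ 0.602.

α ≈ 0.602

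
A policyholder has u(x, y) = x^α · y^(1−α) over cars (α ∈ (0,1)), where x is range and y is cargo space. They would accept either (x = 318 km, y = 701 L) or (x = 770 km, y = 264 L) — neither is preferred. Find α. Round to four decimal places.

α ≈ 0.5248

Indifference: 318^α · 701^(1−α) = 770^α · 264^(1−α).
(318/770)^α = (264/701)^(1−α); take logs: α·ln(318/770) = (1−α)·ln(264/701), i.e. α·-0.8843391 = (1−α)·-0.9765588.
So α/(1−α) = (-0.9765588)/(-0.8843391) = 1.1042809, and α = 1.1042809/2.1042809 ≈ 0.5248.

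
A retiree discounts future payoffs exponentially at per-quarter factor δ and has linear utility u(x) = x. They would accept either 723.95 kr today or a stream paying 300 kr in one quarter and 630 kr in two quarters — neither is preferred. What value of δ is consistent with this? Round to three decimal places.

δ ≈ 0.860

Equating present values: 723.95 = 300δ + 630δ².
That is, 630δ² + 300δ − 723.95 = 0, a quadratic in δ.
δ = (−300 + √(300² + 4·630·723.95)) / (2·630) = (−300 + √1914354.00) / 1260 ≈ 0.860.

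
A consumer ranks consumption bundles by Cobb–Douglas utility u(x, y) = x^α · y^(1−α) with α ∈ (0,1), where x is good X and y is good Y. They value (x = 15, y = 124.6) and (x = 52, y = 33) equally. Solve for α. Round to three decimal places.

Indifference: 15^α · 124.6^(1−α) = 52^α · 33^(1−α).
(15/52)^α = (33/124.6)^(1−α); take logs: α·ln(15/52) = (1−α)·ln(33/124.6), i.e. α·-1.243194 = (1−α)·-1.328601.
Thus α·(-2.571795) = -1.328601, so α = -1.328601/-2.571795 ≈ 0.517.

α ≈ 0.517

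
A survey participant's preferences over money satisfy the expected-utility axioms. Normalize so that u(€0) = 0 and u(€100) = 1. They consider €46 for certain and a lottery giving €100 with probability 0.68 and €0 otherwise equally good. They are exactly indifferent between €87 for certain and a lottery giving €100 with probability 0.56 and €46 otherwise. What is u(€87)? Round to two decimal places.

0.86

From the first indifference, u(€46) = 0.68·u(€100) + 0.32·u(€0) = 0.68·1 + 0.32·0 = 0.68.
The second indifference gives u(€87) = 0.56·u(€100) + 0.44·u(€46) = 0.56·1.00 + 0.44·0.68 = 0.8592.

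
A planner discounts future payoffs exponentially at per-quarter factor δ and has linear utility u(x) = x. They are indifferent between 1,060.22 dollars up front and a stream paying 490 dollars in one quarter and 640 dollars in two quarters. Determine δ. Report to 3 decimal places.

δ ≈ 0.960

The stream is worth 490δ + 640δ² today, so 490δ + 640δ² = 1060.22.
That is, 640δ² + 490δ − 1060.22 = 0, a quadratic in δ.
The positive root is δ = [−490 + √(490² + 4·640·1060.22)] / (2·640) = (−490 + 1718.797)/1280 ≈ 0.960.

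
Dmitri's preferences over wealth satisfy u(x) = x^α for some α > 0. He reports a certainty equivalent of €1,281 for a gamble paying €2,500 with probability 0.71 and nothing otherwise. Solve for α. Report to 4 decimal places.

Since u(0) = 0, the lottery's EU is 0.71·2500^α.
Indifference: 1281^α = 0.71·2500^α, so (1281/2500)^α = 0.71.
Take logs: α = ln 0.71 / ln(1281/2500) ≈ 0.512212.

α ≈ 0.5122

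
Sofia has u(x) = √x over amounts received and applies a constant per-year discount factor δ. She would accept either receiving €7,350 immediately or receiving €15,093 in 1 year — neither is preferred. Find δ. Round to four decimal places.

δ ≈ 0.6978

The payoff in 1 year is discounted by δ, so u(7350) = δ·u(15093) and δ = u(7350)/u(15093).
With u(x) = √x: δ = √7350/√15093 = √(7350/15093) = 0.69784.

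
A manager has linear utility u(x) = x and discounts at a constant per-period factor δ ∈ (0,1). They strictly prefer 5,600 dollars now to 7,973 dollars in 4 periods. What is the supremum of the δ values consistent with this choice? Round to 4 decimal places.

Under u(x) = x this choice says 5600 > δ^4·7973.
Dividing by 7973: δ^4 < 0.70237. Both sides are positive, so the 4th root keeps the direction.
δ < (5600/7973)^(1/4) ≈ 0.9155.

δ < 0.9155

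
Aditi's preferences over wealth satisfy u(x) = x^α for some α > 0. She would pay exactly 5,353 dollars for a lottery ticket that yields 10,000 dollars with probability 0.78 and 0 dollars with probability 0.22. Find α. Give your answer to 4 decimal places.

Since u(0) = 0, the lottery's EU is 0.78·10000^α.
Indifference: 5353^α = 0.78·10000^α, so (5353/10000)^α = 0.78.
α = ln(0.78) / ln(5353/10000) = -0.2484614/-0.6249279 ≈ 0.3976.

α ≈ 0.3976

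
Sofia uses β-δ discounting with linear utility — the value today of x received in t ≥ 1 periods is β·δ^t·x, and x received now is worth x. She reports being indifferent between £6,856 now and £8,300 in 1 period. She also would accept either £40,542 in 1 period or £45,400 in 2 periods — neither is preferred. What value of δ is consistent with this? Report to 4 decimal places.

δ ≈ 0.8930

Both payoffs in the second observation are in the future, so β drops out: δ^1·40542 = δ^2·45400 ⇒ δ = 40542/45400 = 0.89300.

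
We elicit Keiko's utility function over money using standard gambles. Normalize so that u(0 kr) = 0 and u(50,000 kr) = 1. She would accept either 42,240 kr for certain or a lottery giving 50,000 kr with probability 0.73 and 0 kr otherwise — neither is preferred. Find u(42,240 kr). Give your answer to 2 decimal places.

u(42,240 kr) equals the lottery's expected utility: 0.73·1 + 0.27·0 = 0.73.

0.73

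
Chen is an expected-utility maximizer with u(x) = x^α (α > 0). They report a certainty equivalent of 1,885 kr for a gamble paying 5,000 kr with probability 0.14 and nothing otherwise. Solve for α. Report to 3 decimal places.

The lottery's expected utility is 0.14·u(5000) + 0.86·u(0) = 0.14·5000^α (since u(0) = 0 for α > 0).
Equating: 1885^α = 0.14·5000^α, i.e. 0.3770^α = 0.14.
Take logs: α = ln 0.14 / ln(1885/5000) ≈ 2.01547.

α ≈ 2.015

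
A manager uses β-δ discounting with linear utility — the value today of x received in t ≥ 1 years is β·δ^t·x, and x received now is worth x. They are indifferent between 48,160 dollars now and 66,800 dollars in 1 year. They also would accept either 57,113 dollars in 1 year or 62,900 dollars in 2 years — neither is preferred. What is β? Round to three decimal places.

β ≈ 0.794

The second indifference involves only future payoffs, so β cancels: β·δ^1·57113 = β·δ^2·62900, giving δ = 57113/62900 = 0.90800.
Substituting δ into 48160 = β·δ·66800: β = 48160/(60654.188) ≈ 0.794.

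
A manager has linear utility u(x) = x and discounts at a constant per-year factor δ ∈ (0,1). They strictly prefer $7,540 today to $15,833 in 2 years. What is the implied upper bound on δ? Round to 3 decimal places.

δ < 0.690

The preference means 7540 > δ^2·15833.
Dividing by 15833: δ^2 < 0.47622. Both sides are positive, so the square root keeps the direction.
δ < (7540/15833)^(1/2) ≈ 0.690.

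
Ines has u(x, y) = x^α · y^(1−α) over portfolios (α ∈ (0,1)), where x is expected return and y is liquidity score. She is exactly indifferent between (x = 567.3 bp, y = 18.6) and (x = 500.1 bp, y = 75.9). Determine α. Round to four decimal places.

Set the two utilities equal: 567.3^α·18.6^(1−α) = 500.1^α·75.9^(1−α).
(567.3/500.1)^α = (75.9/18.6)^(1−α); take logs: α·ln(567.3/500.1) = (1−α)·ln(75.9/18.6), i.e. α·0.1260802 = (1−α)·1.4062551.
With A = 0.1260802 and B = 1.4062551: α·A = (1−α)·B, so α = B/(A+B) = 1.4062551/1.5323353 ≈ 0.9177.

α ≈ 0.9177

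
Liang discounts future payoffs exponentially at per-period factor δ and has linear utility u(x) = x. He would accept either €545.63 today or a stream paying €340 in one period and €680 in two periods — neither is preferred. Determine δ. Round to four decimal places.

δ ≈ 0.6800

The stream is worth 340δ + 680δ² today, so 340δ + 680δ² = 545.63.
So 680δ² + 340δ − 545.63 = 0.
By the quadratic formula (taking the positive root), δ = (−340 + √1599713.60) / 1360 ≈ 0.6800.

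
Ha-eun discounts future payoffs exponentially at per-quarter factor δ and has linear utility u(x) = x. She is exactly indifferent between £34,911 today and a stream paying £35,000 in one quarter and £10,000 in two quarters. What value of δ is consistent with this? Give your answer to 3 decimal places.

δ ≈ 0.810

Present value of the stream is 35000·δ + 10000·δ². Indifference gives 35000δ + 10000δ² = 34911.
Rearranged: 10000δ² + 35000δ − 34911 = 0.
The positive root is δ = [−35000 + √(35000² + 4·10000·34911)] / (2·10000) = (−35000 + 51200.000)/20000 ≈ 0.810.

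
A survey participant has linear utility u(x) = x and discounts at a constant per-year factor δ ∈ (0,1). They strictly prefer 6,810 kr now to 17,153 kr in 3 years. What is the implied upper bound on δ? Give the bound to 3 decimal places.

Under u(x) = x this choice says 6810 > δ^3·17153.
Dividing by 17153: δ^3 < 0.39702. Both sides are positive, so the cube root keeps the direction.
δ < 0.39702^(1/3) = 0.735.

δ < 0.735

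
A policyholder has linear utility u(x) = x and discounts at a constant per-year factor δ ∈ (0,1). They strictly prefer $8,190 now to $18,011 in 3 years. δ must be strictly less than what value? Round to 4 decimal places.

Comparing present values: 8190 > δ^3·18011.
Hence δ^3 < 8190/18011 = 0.45472, and x ↦ x^(1/3) is increasing on (0,∞).
δ < (8190/18011)^(1/3) ≈ 0.7690.

δ < 0.7690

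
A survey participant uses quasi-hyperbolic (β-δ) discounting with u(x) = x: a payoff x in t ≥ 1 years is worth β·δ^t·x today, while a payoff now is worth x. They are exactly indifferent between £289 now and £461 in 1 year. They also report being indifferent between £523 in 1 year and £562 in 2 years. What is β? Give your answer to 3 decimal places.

From the later pair, β·δ^1·523 = β·δ^2·562; dividing through, δ = 523/562 = 0.93060.
The first indifference: 289 = β·δ·461, so β = 289/(δ·461) = 289/(0.93060·461) ≈ 0.674.

β ≈ 0.674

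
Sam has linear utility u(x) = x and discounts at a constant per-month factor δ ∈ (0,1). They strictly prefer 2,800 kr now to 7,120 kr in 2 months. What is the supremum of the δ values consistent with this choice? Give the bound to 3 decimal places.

Comparing present values: 2800 > δ^2·7120.
Dividing by 7120: δ^2 < 0.39326. Both sides are positive, so the square root keeps the direction.
δ < 0.39326^(1/2) = 0.627.

δ < 0.627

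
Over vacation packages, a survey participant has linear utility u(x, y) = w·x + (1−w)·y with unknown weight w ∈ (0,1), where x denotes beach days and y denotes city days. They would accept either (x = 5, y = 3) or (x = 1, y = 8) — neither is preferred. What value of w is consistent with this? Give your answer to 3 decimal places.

Indifference: w·5 + (1−w)·3 = w·1 + (1−w)·8.
Collecting terms: w·4 = (1−w)·5.
Hence w = 5/(4+5) = 5/9 = 0.556.

w = 0.556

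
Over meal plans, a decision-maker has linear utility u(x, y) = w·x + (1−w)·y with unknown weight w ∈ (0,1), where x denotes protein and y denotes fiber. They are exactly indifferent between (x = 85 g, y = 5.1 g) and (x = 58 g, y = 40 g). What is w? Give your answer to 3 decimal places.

Indifference: w·85 + (1−w)·5.1 = w·58 + (1−w)·40.
Rearranging, 27·w − 34.9·(1−w) = 0.
Hence w = 34.9/(27+34.9) = 34.9/61.9 = 0.564.

w = 0.564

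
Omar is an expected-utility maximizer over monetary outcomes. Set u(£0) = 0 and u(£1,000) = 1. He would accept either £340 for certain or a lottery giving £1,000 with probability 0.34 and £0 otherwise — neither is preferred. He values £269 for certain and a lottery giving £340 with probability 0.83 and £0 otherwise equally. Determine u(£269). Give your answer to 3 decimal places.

0.282

First, u(£340) = 0.34·u(£1,000) + 0.66·u(£0) = 0.34.
Then u(£269) = 0.83·u(£340) + 0.17·u(£0) = 0.83·0.34 + 0.17·0.00 = 0.2822.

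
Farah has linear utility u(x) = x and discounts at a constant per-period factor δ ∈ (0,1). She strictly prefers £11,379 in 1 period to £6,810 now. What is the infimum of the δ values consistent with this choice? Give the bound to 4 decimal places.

δ > 0.5985

Under u(x) = x this choice says 6810 < δ·11379.
Dividing through by 11379 gives δ > 0.59847.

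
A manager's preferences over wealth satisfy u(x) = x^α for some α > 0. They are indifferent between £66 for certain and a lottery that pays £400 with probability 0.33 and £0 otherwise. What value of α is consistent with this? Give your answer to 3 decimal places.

Since u(0) = 0, the lottery's EU is 0.33·400^α.
Equating: 66^α = 0.33·400^α, i.e. 0.1650^α = 0.33.
Take logs: α = ln 0.33 / ln(66/400) ≈ 0.61531.

α ≈ 0.615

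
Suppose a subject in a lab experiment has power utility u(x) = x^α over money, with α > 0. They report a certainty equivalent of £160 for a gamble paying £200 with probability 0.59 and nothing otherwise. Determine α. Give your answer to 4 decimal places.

α ≈ 2.3645

Since u(0) = 0, the lottery's EU is 0.59·200^α.
Indifference: 160^α = 0.59·200^α, so (160/200)^α = 0.59.
Taking logs: α·ln(160/200) = ln(0.59), so α = -0.5276327 / -0.2231436 ≈ 2.3645.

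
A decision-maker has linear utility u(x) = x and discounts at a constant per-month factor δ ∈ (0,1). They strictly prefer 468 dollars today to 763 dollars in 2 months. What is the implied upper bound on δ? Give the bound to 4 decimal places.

The preference means 468 > δ^2·763.
Dividing by 763: δ^2 < 0.61337. Both sides are positive, so the square root keeps the direction.
δ < (468/763)^(1/2) ≈ 0.7832.

δ < 0.7832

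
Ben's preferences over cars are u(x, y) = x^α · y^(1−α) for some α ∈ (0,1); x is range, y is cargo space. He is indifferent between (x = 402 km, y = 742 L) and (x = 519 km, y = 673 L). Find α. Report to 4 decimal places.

α ≈ 0.2765

The Cobb–Douglas utilities coincide, so 402^α·742^(1−α) = 519^α·673^(1−α).
Rearrange to (402/519)^α = (673/742)^(1−α) and take logs: α·-0.2554518 = (1−α)·-0.0976039.
With A = -0.2554518 and B = -0.0976039: α·A = (1−α)·B, so α = B/(A+B) = -0.0976039/-0.3530557 ≈ 0.2765.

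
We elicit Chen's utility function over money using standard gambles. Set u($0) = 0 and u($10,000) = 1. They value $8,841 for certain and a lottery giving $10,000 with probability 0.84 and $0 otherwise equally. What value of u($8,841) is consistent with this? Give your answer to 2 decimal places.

By the standard-gamble method, u($8,841) is just the indifference probability on the best outcome: 0.84.

0.84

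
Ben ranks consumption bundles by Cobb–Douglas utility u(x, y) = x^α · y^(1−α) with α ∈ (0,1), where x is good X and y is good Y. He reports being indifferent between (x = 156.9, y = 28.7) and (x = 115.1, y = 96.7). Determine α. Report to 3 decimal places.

α ≈ 0.797

The Cobb–Douglas utilities coincide, so 156.9^α·28.7^(1−α) = 115.1^α·96.7^(1−α).
Rearrange to (156.9/115.1)^α = (96.7/28.7)^(1−α) and take logs: α·0.309807 = (1−α)·1.214716.
Thus α·(1.524523) = 1.214716, so α = 1.214716/1.524523 ≈ 0.797.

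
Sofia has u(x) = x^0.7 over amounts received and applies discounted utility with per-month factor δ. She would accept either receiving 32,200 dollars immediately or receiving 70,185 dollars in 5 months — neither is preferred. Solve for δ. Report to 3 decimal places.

Indifference means u(32200) = δ^5 · u(70185), so δ^5 = u(32200)/u(70185).
With u(x) = x^0.7: δ^5 = 32200^0.7/70185^0.7 = (32200/70185)^0.7 = 0.57960.
Taking the 5th root: δ = 0.57960^(1/5) ≈ 0.897.

δ ≈ 0.897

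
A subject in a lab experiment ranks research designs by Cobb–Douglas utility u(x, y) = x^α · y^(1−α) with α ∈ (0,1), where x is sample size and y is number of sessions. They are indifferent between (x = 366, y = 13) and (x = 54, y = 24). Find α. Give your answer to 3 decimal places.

α ≈ 0.243

The Cobb–Douglas utilities coincide, so 366^α·13^(1−α) = 54^α·24^(1−α).
(366/54)^α = (24/13)^(1−α); take logs: α·ln(366/54) = (1−α)·ln(24/13), i.e. α·1.913649 = (1−α)·0.613104.
With A = 1.913649 and B = 0.613104: α·A = (1−α)·B, so α = B/(A+B) = 0.613104/2.526753 ≈ 0.243.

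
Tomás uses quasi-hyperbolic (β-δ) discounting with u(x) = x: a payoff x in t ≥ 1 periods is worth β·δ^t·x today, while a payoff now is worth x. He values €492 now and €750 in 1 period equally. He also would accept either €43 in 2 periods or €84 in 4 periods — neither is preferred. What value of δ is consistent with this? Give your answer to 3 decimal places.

The second indifference involves only future payoffs, so β cancels: β·δ^2·43 = β·δ^4·84, giving δ^2 = 43/84 = 0.51190, so δ = 0.71548.

δ ≈ 0.715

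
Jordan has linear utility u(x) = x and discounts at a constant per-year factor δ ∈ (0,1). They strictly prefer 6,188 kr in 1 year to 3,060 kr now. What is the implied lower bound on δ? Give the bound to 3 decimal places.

The preference means 3060 < δ·6188.
So δ > 3060/6188 = 0.49451.

δ > 0.495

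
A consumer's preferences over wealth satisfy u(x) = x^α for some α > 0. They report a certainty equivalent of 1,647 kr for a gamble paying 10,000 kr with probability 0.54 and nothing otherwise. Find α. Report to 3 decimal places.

Since u(0) = 0, the lottery's EU is 0.54·10000^α.
Indifference: 1647^α = 0.54·10000^α, so (1647/10000)^α = 0.54.
Take logs: α = ln 0.54 / ln(1647/10000) ≈ 0.34164.

α ≈ 0.342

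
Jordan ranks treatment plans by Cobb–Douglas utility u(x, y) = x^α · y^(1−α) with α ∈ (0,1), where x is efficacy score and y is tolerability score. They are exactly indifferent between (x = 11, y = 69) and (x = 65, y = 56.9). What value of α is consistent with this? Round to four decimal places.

α ≈ 0.0979

Set the two utilities equal: 11^α·69^(1−α) = 65^α·56.9^(1−α).
Rearrange to (11/65)^α = (56.9/69)^(1−α) and take logs: α·-1.7764920 = (1−α)·-0.1928112.
So α/(1−α) = (-0.1928112)/(-1.7764920) = 0.1085348, and α = 0.1085348/1.1085348 ≈ 0.0979.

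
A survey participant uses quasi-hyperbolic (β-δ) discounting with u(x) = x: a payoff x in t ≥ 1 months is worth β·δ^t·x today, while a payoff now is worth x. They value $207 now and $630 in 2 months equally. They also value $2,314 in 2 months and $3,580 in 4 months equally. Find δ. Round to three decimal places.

Both payoffs in the second observation are in the future, so β drops out: δ^2·2314 = δ^4·3580 ⇒ δ^2 = 2314/3580 = 0.64637, so δ = 0.80397.

δ ≈ 0.804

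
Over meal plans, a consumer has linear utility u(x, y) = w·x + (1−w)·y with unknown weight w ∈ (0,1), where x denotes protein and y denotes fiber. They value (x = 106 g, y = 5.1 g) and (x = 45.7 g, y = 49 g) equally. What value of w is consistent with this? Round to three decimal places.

w = 0.421

u(106,5.1) = u(45.7,49) means w·106 + (1−w)·5.1 = w·45.7 + (1−w)·49.
Collecting terms: w·60.3 = (1−w)·43.9.
So w/(1−w) = 43.9/60.3 = 0.7280, giving w = 43.9/(60.3+43.9) = 0.421.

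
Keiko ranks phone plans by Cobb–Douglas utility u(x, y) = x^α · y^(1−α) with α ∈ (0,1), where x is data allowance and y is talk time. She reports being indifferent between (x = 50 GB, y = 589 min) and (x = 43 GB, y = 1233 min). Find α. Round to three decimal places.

Set the two utilities equal: 50^α·589^(1−α) = 43^α·1233^(1−α).
Rearrange to (50/43)^α = (1233/589)^(1−α) and take logs: α·0.150823 = (1−α)·0.738779.
So α/(1−α) = (0.738779)/(0.150823) = 4.898318, and α = 4.898318/5.898318 ≈ 0.830.

α ≈ 0.830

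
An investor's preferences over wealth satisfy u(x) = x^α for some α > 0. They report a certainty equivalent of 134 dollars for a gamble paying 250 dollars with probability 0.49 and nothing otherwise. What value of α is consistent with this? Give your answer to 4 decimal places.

α ≈ 1.1439

The lottery's expected utility is 0.49·u(250) + 0.51·u(0) = 0.49·250^α (since u(0) = 0 for α > 0).
Indifference: 134^α = 0.49·250^α, so (134/250)^α = 0.49.
α = ln(0.49) / ln(134/250) = -0.7133499/-0.6236211 ≈ 1.1439.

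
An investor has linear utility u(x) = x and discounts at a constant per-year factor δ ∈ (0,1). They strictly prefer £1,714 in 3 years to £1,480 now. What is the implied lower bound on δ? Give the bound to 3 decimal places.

δ > 0.952

The preference means 1480 < δ^3·1714.
So δ^3 > 1480/1714 = 0.86348; taking the cube root of both positive sides preserves the inequality.
δ > 0.86348^(1/3) = 0.952.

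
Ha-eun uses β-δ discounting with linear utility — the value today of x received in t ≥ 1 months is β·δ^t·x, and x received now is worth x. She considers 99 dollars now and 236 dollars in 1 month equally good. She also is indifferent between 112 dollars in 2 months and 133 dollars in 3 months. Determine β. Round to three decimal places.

β ≈ 0.498

From the later pair, β·δ^2·112 = β·δ^3·133; dividing through, δ = 112/133 = 0.84211.
The first indifference: 99 = β·δ·236, so β = 99/(δ·236) = 99/(0.84211·236) ≈ 0.498.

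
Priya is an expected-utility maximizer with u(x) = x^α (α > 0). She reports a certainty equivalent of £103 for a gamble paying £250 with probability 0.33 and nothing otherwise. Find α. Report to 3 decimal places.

The lottery's expected utility is 0.33·u(250) + 0.67·u(0) = 0.33·250^α (since u(0) = 0 for α > 0).
Indifference: 103^α = 0.33·250^α, so (103/250)^α = 0.33.
α = ln(0.33) / ln(103/250) = -1.108663/-0.886732 ≈ 1.250.

α ≈ 1.250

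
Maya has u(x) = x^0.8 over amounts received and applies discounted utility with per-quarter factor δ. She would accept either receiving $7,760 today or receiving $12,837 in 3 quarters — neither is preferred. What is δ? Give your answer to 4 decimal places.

Indifference means u(7760) = δ^3 · u(12837), so δ^3 = u(7760)/u(12837).
With u(x) = x^0.8: δ^3 = 7760^0.8/12837^0.8 = (7760/12837)^0.8 = 0.66853.
So δ = 0.66853^(1/3) ≈ 0.8744.

δ ≈ 0.8744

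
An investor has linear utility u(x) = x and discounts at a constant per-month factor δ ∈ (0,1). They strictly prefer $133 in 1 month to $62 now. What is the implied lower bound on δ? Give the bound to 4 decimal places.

δ > 0.4662

The preference means 62 < δ·133.
So δ > 62/133 = 0.46617.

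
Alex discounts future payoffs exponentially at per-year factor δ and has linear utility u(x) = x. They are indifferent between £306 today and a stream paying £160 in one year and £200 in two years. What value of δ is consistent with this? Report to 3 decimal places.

δ ≈ 0.900

Equating present values: 306 = 160δ + 200δ².
Rearranged: 200δ² + 160δ − 306 = 0.
By the quadratic formula (taking the positive root), δ = (−160 + √270400.00) / 400 ≈ 0.900.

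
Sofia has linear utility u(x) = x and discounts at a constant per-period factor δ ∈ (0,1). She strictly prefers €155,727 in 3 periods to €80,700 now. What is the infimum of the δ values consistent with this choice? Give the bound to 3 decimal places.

δ > 0.803

The preference means 80700 < δ^3·155727.
Dividing by 155727: δ^3 > 0.51821. Both sides are positive, so the cube root keeps the direction.
δ > 0.51821^(1/3) = 0.803.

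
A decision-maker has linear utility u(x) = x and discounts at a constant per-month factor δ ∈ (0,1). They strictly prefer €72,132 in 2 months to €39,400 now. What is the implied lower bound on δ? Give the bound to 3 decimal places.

Under u(x) = x this choice says 39400 < δ^2·72132.
Hence δ^2 > 39400/72132 = 0.54622, and x ↦ x^(1/2) is increasing on (0,∞).
δ > 0.54622^(1/2) = 0.739.

δ > 0.739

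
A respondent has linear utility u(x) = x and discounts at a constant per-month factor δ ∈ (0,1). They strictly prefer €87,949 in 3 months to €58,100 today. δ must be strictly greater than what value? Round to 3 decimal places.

δ > 0.871

Under u(x) = x this choice says 58100 < δ^3·87949.
Dividing by 87949: δ^3 > 0.66061. Both sides are positive, so the cube root keeps the direction.
δ > 0.66061^(1/3) = 0.871.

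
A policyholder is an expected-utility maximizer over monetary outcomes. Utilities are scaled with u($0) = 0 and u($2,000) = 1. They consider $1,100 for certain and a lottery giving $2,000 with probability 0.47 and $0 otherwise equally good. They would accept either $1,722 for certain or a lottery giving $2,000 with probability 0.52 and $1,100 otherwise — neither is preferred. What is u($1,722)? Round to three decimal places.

From the first indifference, u($1,100) = 0.47·u($2,000) + 0.53·u($0) = 0.47·1 + 0.53·0 = 0.47.
Then u($1,722) = 0.52·u($2,000) + 0.48·u($1,100) = 0.52·1.00 + 0.48·0.47 = 0.7456.

0.746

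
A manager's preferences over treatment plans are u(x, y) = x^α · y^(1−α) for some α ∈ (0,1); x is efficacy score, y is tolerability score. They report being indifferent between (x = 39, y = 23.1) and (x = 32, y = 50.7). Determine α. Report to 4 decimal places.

α ≈ 0.7989

The Cobb–Douglas utilities coincide, so 39^α·23.1^(1−α) = 32^α·50.7^(1−α).
Taking logs: α·ln 39 + (1−α)·ln 23.1 = α·ln 32 + (1−α)·ln 50.7, i.e. α·0.1978257 = (1−α)·0.7860933.
So α/(1−α) = (0.7860933)/(0.1978257) = 3.9736662, and α = 3.9736662/4.9736662 ≈ 0.7989.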